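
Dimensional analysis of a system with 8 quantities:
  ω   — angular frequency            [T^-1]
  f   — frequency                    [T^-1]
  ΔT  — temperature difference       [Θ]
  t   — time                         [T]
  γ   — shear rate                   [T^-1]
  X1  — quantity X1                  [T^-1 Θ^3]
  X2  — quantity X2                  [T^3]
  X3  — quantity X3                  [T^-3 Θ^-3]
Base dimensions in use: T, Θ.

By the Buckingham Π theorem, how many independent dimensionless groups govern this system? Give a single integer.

6

Write exponents as rows T,Θ / cols ω,f,ΔT,t,γ,X1,X2,X3:
  T: [-1 -1  0  1 -1 -1  3 -3]
  Θ: [ 0  0  1  0  0  3  0 -3]
Echelon form has 2 nonzero rows (pivots: ω,ΔT)
Π count = n − r = 8 − 2 = 6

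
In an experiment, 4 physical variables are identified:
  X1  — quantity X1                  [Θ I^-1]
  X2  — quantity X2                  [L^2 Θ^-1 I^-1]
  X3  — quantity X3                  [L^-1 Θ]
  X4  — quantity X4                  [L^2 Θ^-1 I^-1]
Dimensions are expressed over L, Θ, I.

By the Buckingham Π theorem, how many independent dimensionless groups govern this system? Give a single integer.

2

Write exponents as rows L,Θ,I / cols X1,X2,X3,X4:
  L: [ 0  2 -1  2]
  Θ: [ 1 -1  1 -1]
  I: [-1 -1  0 -1]
Row reduction gives pivot columns X1,X2; rank = 2
Π count = n − r = 4 − 2 = 2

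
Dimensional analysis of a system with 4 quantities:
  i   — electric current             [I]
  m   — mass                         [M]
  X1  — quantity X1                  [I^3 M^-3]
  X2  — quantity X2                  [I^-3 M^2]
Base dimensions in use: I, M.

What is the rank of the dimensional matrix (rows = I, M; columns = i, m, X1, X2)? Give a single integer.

Write exponents as rows I,M / cols i,m,X1,X2:
  I: [ 1  0  3 -3]
  M: [ 0  1 -3  2]
Row reduction gives pivot columns i,m; rank = 2

2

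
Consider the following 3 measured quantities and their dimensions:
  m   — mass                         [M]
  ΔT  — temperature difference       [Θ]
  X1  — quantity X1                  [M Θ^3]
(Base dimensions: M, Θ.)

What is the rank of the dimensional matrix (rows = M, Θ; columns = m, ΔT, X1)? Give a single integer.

Write exponents as rows M,Θ / cols m,ΔT,X1:
  M: [ 1  0  1]
  Θ: [ 0  1  3]
RREF → pivots at {m,ΔT} ⇒ r = 2

2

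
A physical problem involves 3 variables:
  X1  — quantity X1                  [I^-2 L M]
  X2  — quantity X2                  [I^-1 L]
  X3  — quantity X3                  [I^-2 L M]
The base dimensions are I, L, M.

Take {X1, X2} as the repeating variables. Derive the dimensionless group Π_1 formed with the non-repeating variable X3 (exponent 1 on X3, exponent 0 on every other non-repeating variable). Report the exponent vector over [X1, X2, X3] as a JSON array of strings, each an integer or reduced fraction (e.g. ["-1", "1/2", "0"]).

["-1", "0", "1"]

Dimensional matrix (I×L×M by X1×X2×X3):
  I: [-2 -1 -2]
  L: [ 1  1  1]
  M: [ 1  0  1]
RREF → pivots at {X1,X2} ⇒ r = 2
Repeat: X1,X2; free: X3
RREF:
  r0: [   1    0    1]
  r1: [   0    1    0]
  r2: [   0    0    0]
Fix exponent of X3 at 1; solve each RREF row for its pivot's exponent:
  r0: exp(X1) + (1)·1 = 0 ⇒ exp(X1) = -1
  r1: exp(X2) + (0)·1 = 0 ⇒ exp(X2) = 0
Π_1 = X1^-1 · X3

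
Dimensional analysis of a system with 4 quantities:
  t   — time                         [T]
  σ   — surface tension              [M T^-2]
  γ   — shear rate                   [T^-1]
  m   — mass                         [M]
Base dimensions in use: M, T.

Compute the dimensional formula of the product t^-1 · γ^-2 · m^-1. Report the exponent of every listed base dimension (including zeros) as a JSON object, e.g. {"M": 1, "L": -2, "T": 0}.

Write exponents as rows M,T / cols t,σ,γ,m:
  M: [ 0  1  0  1]
  T: [ 1 -2 -1  0]
  [M]: (-1)·0+(-2)·0+(-1)·1 = -1
  [T]: (-1)·1+(-2)·-1+(-1)·0 = 1
⇒ M^-1 T

{"M": -1, "T": 1}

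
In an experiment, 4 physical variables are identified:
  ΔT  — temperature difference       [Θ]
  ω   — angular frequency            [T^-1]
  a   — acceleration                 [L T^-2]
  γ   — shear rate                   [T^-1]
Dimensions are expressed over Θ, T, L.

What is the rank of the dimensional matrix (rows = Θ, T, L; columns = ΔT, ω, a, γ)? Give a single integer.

3

Write exponents as rows Θ,T,L / cols ΔT,ω,a,γ:
  Θ: [ 1  0  0  0]
  T: [ 0 -1 -2 -1]
  L: [ 0  0  1  0]
Row reduction gives pivot columns ΔT,ω,a; rank = 3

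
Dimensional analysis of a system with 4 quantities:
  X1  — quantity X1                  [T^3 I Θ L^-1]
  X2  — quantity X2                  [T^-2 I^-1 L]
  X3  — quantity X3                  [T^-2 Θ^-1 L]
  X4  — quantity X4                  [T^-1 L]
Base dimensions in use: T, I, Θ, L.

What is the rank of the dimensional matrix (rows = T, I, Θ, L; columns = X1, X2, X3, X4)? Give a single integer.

3

Write exponents as rows T,I,Θ,L / cols X1,X2,X3,X4:
  T: [ 3 -2 -2 -1]
  I: [ 1 -1  0  0]
  Θ: [ 1  0 -1  0]
  L: [-1  1  1  1]
RREF → pivots at {X1,X2,X3} ⇒ r = 3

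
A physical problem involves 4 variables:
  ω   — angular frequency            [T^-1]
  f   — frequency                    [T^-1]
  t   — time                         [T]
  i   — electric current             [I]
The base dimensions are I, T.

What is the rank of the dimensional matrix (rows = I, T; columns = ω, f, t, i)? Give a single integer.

2

Exponent matrix [I,T] × [ω,f,t,i]:
  I: [ 0  0  0  1]
  T: [-1 -1  1  0]
RREF → pivots at {ω,i} ⇒ r = 2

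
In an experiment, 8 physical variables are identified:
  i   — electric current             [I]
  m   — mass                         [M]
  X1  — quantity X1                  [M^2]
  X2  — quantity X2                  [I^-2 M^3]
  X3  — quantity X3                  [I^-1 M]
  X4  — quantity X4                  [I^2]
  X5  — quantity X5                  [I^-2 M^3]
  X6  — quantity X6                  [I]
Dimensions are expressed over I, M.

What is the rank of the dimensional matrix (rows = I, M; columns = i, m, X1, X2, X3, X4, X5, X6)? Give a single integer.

2

Write exponents as rows I,M / cols i,m,X1,X2,X3,X4,X5,X6:
  I: [ 1  0  0 -2 -1  2 -2  1]
  M: [ 0  1  2  3  1  0  3  0]
RREF → pivots at {i,m} ⇒ r = 2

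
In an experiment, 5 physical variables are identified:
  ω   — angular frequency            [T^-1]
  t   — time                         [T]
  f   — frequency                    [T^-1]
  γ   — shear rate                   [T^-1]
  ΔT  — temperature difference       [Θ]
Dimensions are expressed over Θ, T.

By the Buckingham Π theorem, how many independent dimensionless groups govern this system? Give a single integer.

Write exponents as rows Θ,T / cols ω,t,f,γ,ΔT:
  Θ: [ 0  0  0  0  1]
  T: [-1  1 -1 -1  0]
Row reduction gives pivot columns ω,ΔT; rank = 2
Π count = n − r = 5 − 2 = 3

3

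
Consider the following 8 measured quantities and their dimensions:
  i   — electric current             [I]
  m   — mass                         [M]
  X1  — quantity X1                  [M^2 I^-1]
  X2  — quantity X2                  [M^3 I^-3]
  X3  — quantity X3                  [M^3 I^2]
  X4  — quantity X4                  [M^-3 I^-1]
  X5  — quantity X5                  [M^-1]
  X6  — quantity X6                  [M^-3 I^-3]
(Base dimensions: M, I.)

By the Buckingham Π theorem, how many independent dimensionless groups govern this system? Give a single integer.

Exponent matrix [M,I] × [i,m,X1,X2,X3,X4,X5,X6]:
  M: [ 0  1  2  3  3 -3 -1 -3]
  I: [ 1  0 -1 -3  2 -1  0 -3]
Echelon form has 2 nonzero rows (pivots: i,m)
8 vars − rank 2 = 6 Π groups

6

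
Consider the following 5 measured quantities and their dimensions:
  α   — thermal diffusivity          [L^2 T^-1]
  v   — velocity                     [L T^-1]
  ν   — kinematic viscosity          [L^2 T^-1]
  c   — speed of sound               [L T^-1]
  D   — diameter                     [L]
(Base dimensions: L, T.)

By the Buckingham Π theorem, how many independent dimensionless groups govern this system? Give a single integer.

3

Dimensional matrix (L×T by α×v×ν×c×D):
  L: [ 2  1  2  1  1]
  T: [-1 -1 -1 -1  0]
Echelon form has 2 nonzero rows (pivots: α,v)
5 vars − rank 2 = 3 Π groups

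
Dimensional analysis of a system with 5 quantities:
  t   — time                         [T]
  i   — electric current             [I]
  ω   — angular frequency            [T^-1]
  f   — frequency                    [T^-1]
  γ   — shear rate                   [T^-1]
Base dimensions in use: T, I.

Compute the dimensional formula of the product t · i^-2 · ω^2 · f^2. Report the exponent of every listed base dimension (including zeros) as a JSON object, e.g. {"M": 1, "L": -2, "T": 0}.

Write exponents as rows T,I / cols t,i,ω,f,γ:
  T: [ 1  0 -1 -1 -1]
  I: [ 0  1  0  0  0]
  [T]: (1)·1+(-2)·0+(2)·-1+(2)·-1 = -3
  [I]: (1)·0+(-2)·1+(2)·0+(2)·0 = -2
⇒ T^-3 I^-2

{"T": -3, "I": -2}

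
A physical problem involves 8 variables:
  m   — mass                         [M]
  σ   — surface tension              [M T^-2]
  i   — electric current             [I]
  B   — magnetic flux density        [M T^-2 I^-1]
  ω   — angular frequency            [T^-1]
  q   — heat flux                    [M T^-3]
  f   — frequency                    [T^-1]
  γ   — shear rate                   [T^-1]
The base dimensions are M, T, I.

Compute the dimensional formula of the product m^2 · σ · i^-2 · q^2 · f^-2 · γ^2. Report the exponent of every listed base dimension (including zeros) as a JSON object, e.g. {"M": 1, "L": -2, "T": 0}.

{"M": 5, "T": -8, "I": -2}

Dimensional matrix (M×T×I by m×σ×i×B×ω×q×f×γ):
  M: [ 1  1  0  1  0  1  0  0]
  T: [ 0 -2  0 -2 -1 -3 -1 -1]
  I: [ 0  0  1 -1  0  0  0  0]
  [M]: (2)·1+(1)·1+(-2)·0+(2)·1+(-2)·0+(2)·0 = 5
  [T]: (2)·0+(1)·-2+(-2)·0+(2)·-3+(-2)·-1+(2)·-1 = -8
  [I]: (2)·0+(1)·0+(-2)·1+(2)·0+(-2)·0+(2)·0 = -2
⇒ M^5 T^-8 I^-2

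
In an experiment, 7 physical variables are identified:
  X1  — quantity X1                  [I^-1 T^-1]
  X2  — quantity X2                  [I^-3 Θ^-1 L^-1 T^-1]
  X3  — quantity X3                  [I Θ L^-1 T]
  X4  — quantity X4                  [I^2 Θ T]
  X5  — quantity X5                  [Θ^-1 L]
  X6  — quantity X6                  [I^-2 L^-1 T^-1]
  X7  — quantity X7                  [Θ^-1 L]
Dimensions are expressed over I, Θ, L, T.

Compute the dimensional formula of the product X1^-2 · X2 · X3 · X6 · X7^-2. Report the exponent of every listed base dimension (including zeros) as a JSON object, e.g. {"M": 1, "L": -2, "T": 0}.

Write exponents as rows I,Θ,L,T / cols X1,X2,X3,X4,X5,X6,X7:
  I: [-1 -3  1  2  0 -2  0]
  Θ: [ 0 -1  1  1 -1  0 -1]
  L: [ 0 -1 -1  0  1 -1  1]
  T: [-1 -1  1  1  0 -1  0]
  [I]: (-2)·-1+(1)·-3+(1)·1+(1)·-2+(-2)·0 = -2
  [Θ]: (-2)·0+(1)·-1+(1)·1+(1)·0+(-2)·-1 = 2
  [L]: (-2)·0+(1)·-1+(1)·-1+(1)·-1+(-2)·1 = -5
  [T]: (-2)·-1+(1)·-1+(1)·1+(1)·-1+(-2)·0 = 1
⇒ I^-2 Θ^2 L^-5 T

{"I": -2, "Θ": 2, "L": -5, "T": 1}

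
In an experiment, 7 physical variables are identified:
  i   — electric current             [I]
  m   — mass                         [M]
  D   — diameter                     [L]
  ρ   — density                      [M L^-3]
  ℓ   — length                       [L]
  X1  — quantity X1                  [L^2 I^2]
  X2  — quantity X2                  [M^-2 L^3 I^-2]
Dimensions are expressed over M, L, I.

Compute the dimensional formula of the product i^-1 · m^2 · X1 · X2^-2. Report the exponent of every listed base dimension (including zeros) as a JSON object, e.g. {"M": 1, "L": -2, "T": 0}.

Write exponents as rows M,L,I / cols i,m,D,ρ,ℓ,X1,X2:
  M: [ 0  1  0  1  0  0 -2]
  L: [ 0  0  1 -3  1  2  3]
  I: [ 1  0  0  0  0  2 -2]
  [M]: (-1)·0+(2)·1+(1)·0+(-2)·-2 = 6
  [L]: (-1)·0+(2)·0+(1)·2+(-2)·3 = -4
  [I]: (-1)·1+(2)·0+(1)·2+(-2)·-2 = 5
⇒ M^6 L^-4 I^5

{"M": 6, "L": -4, "I": 5}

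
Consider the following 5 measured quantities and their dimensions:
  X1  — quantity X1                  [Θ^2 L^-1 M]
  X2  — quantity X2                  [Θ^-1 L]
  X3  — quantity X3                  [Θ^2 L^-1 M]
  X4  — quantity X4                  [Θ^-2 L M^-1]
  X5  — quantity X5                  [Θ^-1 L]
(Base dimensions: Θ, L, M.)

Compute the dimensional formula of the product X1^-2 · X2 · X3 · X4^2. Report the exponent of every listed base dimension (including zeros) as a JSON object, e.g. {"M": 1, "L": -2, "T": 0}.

Exponent matrix [Θ,L,M] × [X1,X2,X3,X4,X5]:
  Θ: [ 2 -1  2 -2 -1]
  L: [-1  1 -1  1  1]
  M: [ 1  0  1 -1  0]
  [Θ]: (-2)·2+(1)·-1+(1)·2+(2)·-2 = -7
  [L]: (-2)·-1+(1)·1+(1)·-1+(2)·1 = 4
  [M]: (-2)·1+(1)·0+(1)·1+(2)·-1 = -3
⇒ Θ^-7 L^4 M^-3

{"Θ": -7, "L": 4, "M": -3}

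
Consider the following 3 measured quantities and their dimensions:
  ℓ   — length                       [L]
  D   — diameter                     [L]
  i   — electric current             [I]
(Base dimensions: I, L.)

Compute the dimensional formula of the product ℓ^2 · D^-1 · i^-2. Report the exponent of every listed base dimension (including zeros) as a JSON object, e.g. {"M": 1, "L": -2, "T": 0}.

{"I": -2, "L": 1}

Write exponents as rows I,L / cols ℓ,D,i:
  I: [ 0  0  1]
  L: [ 1  1  0]
  [I]: (2)·0+(-1)·0+(-2)·1 = -2
  [L]: (2)·1+(-1)·1+(-2)·0 = 1
⇒ I^-2 L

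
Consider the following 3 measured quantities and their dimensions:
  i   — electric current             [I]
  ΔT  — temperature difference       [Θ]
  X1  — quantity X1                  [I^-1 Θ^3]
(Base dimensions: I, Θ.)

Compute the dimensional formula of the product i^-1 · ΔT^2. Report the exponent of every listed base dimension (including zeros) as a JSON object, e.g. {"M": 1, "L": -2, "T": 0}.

Exponent matrix [I,Θ] × [i,ΔT,X1]:
  I: [ 1  0 -1]
  Θ: [ 0  1  3]
  [I]: (-1)·1+(2)·0 = -1
  [Θ]: (-1)·0+(2)·1 = 2
⇒ I^-1 Θ^2

{"I": -1, "Θ": 2}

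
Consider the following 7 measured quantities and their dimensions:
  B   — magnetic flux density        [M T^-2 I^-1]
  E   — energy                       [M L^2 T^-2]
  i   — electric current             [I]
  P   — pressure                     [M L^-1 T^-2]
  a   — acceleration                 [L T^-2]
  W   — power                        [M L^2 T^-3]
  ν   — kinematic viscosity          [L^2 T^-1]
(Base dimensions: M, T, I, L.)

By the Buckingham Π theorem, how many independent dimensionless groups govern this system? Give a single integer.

Dimensional matrix (M×T×I×L by B×E×i×P×a×W×ν):
  M: [ 1  1  0  1  0  1  0]
  T: [-2 -2  0 -2 -2 -3 -1]
  I: [-1  0  1  0  0  0  0]
  L: [ 0  2  0 -1  1  2  2]
Echelon form has 4 nonzero rows (pivots: B,E,i,a)
7 vars − rank 4 = 3 Π groups

3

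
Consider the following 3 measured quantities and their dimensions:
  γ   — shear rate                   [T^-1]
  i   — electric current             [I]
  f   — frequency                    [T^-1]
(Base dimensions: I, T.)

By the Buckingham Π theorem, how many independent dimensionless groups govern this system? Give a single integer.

Write exponents as rows I,T / cols γ,i,f:
  I: [ 0  1  0]
  T: [-1  0 -1]
Echelon form has 2 nonzero rows (pivots: γ,i)
Π count = n − r = 3 − 2 = 1

1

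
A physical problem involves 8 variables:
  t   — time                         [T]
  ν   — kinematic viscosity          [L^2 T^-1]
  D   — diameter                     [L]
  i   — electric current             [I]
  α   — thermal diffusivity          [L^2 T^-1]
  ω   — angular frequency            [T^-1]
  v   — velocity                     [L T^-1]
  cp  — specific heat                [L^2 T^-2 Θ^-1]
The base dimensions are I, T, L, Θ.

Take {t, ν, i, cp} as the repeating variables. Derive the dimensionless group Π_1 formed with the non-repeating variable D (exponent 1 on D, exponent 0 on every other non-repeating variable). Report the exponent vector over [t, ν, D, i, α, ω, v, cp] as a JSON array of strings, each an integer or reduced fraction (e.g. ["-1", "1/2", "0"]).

["-1/2", "-1/2", "1", "0", "0", "0", "0", "0"]

Exponent matrix [I,T,L,Θ] × [t,ν,D,i,α,ω,v,cp]:
  I: [ 0  0  0  1  0  0  0  0]
  T: [ 1 -1  0  0 -1 -1 -1 -2]
  L: [ 0  2  1  0  2  0  1  2]
  Θ: [ 0  0  0  0  0  0  0 -1]
RREF → pivots at {t,ν,i,cp} ⇒ r = 4
Repeat: t,ν,i,cp; free: D,α,ω,v
RREF:
  r0: [   1    0  1/2    0    0   -1 -1/2    0]
  r1: [   0    1  1/2    0    1    0  1/2    0]
  r2: [   0    0    0    1    0    0    0    0]
  r3: [   0    0    0    0    0    0    0    1]
Fix exponent of D at 1, α at 0, ω at 0, v at 0; solve each RREF row for its pivot's exponent:
  r0: exp(t) + (1/2)·1 = 0 ⇒ exp(t) = -1/2
  r1: exp(ν) + (1/2)·1 = 0 ⇒ exp(ν) = -1/2
  r2: exp(i) + (0)·1 = 0 ⇒ exp(i) = 0
  r3: exp(cp) + (0)·1 = 0 ⇒ exp(cp) = 0
Π_1 = t^(-1/2) · ν^(-1/2) · D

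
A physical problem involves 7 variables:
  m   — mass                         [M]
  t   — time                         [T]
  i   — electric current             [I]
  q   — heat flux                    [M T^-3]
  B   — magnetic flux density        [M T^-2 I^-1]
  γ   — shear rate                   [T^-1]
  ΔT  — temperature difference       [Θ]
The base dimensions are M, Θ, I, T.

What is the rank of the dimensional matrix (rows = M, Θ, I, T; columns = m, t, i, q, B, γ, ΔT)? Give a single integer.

Dimensional matrix (M×Θ×I×T by m×t×i×q×B×γ×ΔT):
  M: [ 1  0  0  1  1  0  0]
  Θ: [ 0  0  0  0  0  0  1]
  I: [ 0  0  1  0 -1  0  0]
  T: [ 0  1  0 -3 -2 -1  0]
Row reduction gives pivot columns m,t,i,ΔT; rank = 4

4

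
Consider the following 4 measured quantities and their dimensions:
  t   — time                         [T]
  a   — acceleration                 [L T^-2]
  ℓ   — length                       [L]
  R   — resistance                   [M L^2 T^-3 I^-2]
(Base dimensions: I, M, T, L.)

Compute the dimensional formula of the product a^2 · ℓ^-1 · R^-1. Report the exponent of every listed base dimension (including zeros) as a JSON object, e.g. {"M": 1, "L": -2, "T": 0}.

Write exponents as rows I,M,T,L / cols t,a,ℓ,R:
  I: [ 0  0  0 -2]
  M: [ 0  0  0  1]
  T: [ 1 -2  0 -3]
  L: [ 0  1  1  2]
  [I]: (2)·0+(-1)·0+(-1)·-2 = 2
  [M]: (2)·0+(-1)·0+(-1)·1 = -1
  [T]: (2)·-2+(-1)·0+(-1)·-3 = -1
  [L]: (2)·1+(-1)·1+(-1)·2 = -1
⇒ I^2 M^-1 T^-1 L^-1

{"I": 2, "M": -1, "T": -1, "L": -1}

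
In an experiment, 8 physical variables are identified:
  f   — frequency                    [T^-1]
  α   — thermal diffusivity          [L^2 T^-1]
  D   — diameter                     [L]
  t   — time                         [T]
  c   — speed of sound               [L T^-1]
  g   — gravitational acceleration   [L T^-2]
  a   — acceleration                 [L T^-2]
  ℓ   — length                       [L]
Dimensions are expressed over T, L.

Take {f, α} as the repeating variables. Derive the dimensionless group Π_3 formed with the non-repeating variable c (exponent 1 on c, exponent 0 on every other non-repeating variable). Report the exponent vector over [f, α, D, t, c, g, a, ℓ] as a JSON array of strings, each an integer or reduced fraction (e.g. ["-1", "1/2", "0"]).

Exponent matrix [T,L] × [f,α,D,t,c,g,a,ℓ]:
  T: [-1 -1  0  1 -1 -2 -2  0]
  L: [ 0  2  1  0  1  1  1  1]
RREF → pivots at {f,α} ⇒ r = 2
Repeat: f,α; free: D,t,c,g,a,ℓ
RREF:
  r0: [   1    0 -1/2   -1  1/2  3/2  3/2 -1/2]
  r1: [   0    1  1/2    0  1/2  1/2  1/2  1/2]
Fix exponent of c at 1, D at 0, t at 0, g at 0, a at 0, ℓ at 0; solve each RREF row for its pivot's exponent:
  r0: exp(f) + (1/2)·1 = 0 ⇒ exp(f) = -1/2
  r1: exp(α) + (1/2)·1 = 0 ⇒ exp(α) = -1/2
Π_3 = f^(-1/2) · α^(-1/2) · c

["-1/2", "-1/2", "0", "0", "1", "0", "0", "0"]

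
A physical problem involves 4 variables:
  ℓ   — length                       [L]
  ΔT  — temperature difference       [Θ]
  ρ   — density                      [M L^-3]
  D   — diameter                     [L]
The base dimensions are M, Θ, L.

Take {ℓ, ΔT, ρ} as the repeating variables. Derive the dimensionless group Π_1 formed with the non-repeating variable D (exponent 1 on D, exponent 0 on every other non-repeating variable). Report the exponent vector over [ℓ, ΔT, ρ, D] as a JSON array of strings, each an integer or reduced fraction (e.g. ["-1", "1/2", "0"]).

Write exponents as rows M,Θ,L / cols ℓ,ΔT,ρ,D:
  M: [ 0  0  1  0]
  Θ: [ 0  1  0  0]
  L: [ 1  0 -3  1]
RREF → pivots at {ℓ,ΔT,ρ} ⇒ r = 3
Pivot set = {ℓ,ΔT,ρ}, free = {D}
RREF:
  r0: [   1    0    0    1]
  r1: [   0    1    0    0]
  r2: [   0    0    1    0]
Fix exponent of D at 1; solve each RREF row for its pivot's exponent:
  r0: exp(ℓ) + (1)·1 = 0 ⇒ exp(ℓ) = -1
  r1: exp(ΔT) + (0)·1 = 0 ⇒ exp(ΔT) = 0
  r2: exp(ρ) + (0)·1 = 0 ⇒ exp(ρ) = 0
Π_1 = ℓ^-1 · D

["-1", "0", "0", "1"]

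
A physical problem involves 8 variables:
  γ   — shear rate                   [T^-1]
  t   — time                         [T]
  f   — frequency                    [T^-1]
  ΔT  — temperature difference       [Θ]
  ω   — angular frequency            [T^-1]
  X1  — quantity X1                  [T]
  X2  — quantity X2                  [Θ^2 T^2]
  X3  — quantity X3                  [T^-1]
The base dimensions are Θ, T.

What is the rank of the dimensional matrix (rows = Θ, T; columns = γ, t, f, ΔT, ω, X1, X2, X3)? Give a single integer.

2

Exponent matrix [Θ,T] × [γ,t,f,ΔT,ω,X1,X2,X3]:
  Θ: [ 0  0  0  1  0  0  2  0]
  T: [-1  1 -1  0 -1  1  2 -1]
Row reduction gives pivot columns γ,ΔT; rank = 2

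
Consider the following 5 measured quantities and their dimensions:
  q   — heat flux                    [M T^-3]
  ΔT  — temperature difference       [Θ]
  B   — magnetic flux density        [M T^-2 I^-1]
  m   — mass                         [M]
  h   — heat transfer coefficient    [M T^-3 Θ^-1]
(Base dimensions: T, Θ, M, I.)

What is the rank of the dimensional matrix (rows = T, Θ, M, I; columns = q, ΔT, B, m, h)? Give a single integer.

Write exponents as rows T,Θ,M,I / cols q,ΔT,B,m,h:
  T: [-3  0 -2  0 -3]
  Θ: [ 0  1  0  0 -1]
  M: [ 1  0  1  1  1]
  I: [ 0  0 -1  0  0]
Row reduction gives pivot columns q,ΔT,B,m; rank = 4

4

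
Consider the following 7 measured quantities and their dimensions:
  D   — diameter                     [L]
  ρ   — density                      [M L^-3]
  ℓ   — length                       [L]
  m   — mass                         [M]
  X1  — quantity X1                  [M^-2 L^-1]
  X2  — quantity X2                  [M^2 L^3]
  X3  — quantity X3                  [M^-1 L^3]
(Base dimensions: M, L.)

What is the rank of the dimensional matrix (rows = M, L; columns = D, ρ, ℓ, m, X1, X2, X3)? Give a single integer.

Exponent matrix [M,L] × [D,ρ,ℓ,m,X1,X2,X3]:
  M: [ 0  1  0  1 -2  2 -1]
  L: [ 1 -3  1  0 -1  3  3]
Echelon form has 2 nonzero rows (pivots: D,ρ)

2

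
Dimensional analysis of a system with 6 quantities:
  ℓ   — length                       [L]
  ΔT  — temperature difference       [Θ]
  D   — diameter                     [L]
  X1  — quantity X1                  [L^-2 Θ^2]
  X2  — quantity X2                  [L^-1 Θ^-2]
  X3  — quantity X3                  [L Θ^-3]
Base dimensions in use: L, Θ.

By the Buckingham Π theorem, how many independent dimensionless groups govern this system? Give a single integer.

Dimensional matrix (L×Θ by ℓ×ΔT×D×X1×X2×X3):
  L: [ 1  0  1 -2 -1  1]
  Θ: [ 0  1  0  2 -2 -3]
Row reduction gives pivot columns ℓ,ΔT; rank = 2
Π count = n − r = 6 − 2 = 4

4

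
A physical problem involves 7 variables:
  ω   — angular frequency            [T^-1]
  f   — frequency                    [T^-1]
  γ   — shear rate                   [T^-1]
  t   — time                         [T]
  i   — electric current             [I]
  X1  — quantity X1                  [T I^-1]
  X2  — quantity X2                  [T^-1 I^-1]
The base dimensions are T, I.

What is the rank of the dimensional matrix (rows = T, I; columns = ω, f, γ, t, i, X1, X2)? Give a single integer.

2

Dimensional matrix (T×I by ω×f×γ×t×i×X1×X2):
  T: [-1 -1 -1  1  0  1 -1]
  I: [ 0  0  0  0  1 -1 -1]
Echelon form has 2 nonzero rows (pivots: ω,i)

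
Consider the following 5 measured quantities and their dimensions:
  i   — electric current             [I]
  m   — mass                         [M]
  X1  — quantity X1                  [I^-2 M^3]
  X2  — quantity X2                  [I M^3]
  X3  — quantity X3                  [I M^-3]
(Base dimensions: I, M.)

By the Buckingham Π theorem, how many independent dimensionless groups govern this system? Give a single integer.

Dimensional matrix (I×M by i×m×X1×X2×X3):
  I: [ 1  0 -2  1  1]
  M: [ 0  1  3  3 -3]
RREF → pivots at {i,m} ⇒ r = 2
Π count = n − r = 5 − 2 = 3

3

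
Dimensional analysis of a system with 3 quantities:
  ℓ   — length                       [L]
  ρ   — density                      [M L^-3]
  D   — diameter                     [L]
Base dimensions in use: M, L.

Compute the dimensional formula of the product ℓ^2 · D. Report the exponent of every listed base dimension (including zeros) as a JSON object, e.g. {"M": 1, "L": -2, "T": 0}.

Write exponents as rows M,L / cols ℓ,ρ,D:
  M: [ 0  1  0]
  L: [ 1 -3  1]
  [M]: (2)·0+(1)·0 = 0
  [L]: (2)·1+(1)·1 = 3
⇒ L^3

{"M": 0, "L": 3}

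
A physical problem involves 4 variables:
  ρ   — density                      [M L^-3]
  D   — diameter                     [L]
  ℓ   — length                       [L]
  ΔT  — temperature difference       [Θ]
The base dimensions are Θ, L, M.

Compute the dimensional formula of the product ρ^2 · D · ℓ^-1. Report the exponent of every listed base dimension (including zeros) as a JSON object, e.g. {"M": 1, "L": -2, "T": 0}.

{"Θ": 0, "L": -6, "M": 2}

Write exponents as rows Θ,L,M / cols ρ,D,ℓ,ΔT:
  Θ: [ 0  0  0  1]
  L: [-3  1  1  0]
  M: [ 1  0  0  0]
  [Θ]: (2)·0+(1)·0+(-1)·0 = 0
  [L]: (2)·-3+(1)·1+(-1)·1 = -6
  [M]: (2)·1+(1)·0+(-1)·0 = 2
⇒ L^-6 M^2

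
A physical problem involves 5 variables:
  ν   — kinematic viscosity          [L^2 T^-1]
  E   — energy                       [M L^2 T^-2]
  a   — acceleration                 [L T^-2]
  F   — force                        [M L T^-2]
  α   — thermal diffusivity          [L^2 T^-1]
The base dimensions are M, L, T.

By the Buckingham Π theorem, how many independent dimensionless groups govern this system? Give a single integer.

2

Dimensional matrix (M×L×T by ν×E×a×F×α):
  M: [ 0  1  0  1  0]
  L: [ 2  2  1  1  2]
  T: [-1 -2 -2 -2 -1]
Echelon form has 3 nonzero rows (pivots: ν,E,a)
5 vars − rank 3 = 2 Π groups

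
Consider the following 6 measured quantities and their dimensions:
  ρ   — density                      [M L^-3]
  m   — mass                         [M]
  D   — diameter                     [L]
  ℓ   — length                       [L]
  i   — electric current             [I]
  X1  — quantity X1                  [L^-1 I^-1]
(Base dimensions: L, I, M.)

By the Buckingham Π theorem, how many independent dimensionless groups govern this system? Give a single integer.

3

Write exponents as rows L,I,M / cols ρ,m,D,ℓ,i,X1:
  L: [-3  0  1  1  0 -1]
  I: [ 0  0  0  0  1 -1]
  M: [ 1  1  0  0  0  0]
Echelon form has 3 nonzero rows (pivots: ρ,m,i)
6 vars − rank 3 = 3 Π groups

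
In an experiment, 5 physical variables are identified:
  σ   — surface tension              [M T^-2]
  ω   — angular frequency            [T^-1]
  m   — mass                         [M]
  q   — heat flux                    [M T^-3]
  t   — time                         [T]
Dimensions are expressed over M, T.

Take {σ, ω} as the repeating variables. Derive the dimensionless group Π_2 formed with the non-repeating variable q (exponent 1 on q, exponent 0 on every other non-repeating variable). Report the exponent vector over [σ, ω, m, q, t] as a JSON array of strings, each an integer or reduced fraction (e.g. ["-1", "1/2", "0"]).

["-1", "-1", "0", "1", "0"]

Write exponents as rows M,T / cols σ,ω,m,q,t:
  M: [ 1  0  1  1  0]
  T: [-2 -1  0 -3  1]
Row reduction gives pivot columns σ,ω; rank = 2
Repeat: σ,ω; free: m,q,t
RREF:
  r0: [   1    0    1    1    0]
  r1: [   0    1   -2    1   -1]
Fix exponent of q at 1, m at 0, t at 0; solve each RREF row for its pivot's exponent:
  r0: exp(σ) + (1)·1 = 0 ⇒ exp(σ) = -1
  r1: exp(ω) + (1)·1 = 0 ⇒ exp(ω) = -1
Π_2 = σ^-1 · ω^-1 · q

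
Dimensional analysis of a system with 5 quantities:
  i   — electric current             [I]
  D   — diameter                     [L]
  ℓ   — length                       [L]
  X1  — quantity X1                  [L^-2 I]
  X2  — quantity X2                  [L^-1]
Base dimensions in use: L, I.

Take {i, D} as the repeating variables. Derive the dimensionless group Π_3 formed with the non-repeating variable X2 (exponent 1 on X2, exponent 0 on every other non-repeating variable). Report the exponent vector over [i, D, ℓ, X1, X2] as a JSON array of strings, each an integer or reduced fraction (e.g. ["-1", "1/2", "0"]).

["0", "1", "0", "0", "1"]

Dimensional matrix (L×I by i×D×ℓ×X1×X2):
  L: [ 0  1  1 -2 -1]
  I: [ 1  0  0  1  0]
Row reduction gives pivot columns i,D; rank = 2
Pivot set = {i,D}, free = {ℓ,X1,X2}
RREF:
  r0: [   1    0    0    1    0]
  r1: [   0    1    1   -2   -1]
Fix exponent of X2 at 1, ℓ at 0, X1 at 0; solve each RREF row for its pivot's exponent:
  r0: exp(i) + (0)·1 = 0 ⇒ exp(i) = 0
  r1: exp(D) + (-1)·1 = 0 ⇒ exp(D) = 1
Π_3 = D · X2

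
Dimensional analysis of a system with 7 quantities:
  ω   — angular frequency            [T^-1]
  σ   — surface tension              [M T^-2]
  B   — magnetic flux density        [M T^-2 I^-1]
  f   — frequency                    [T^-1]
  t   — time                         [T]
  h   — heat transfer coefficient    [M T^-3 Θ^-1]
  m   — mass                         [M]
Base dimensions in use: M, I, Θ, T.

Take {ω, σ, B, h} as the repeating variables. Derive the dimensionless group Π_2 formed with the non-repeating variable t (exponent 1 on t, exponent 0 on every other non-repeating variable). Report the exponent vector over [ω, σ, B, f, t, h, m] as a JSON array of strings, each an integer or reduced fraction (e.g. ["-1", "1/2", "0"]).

Dimensional matrix (M×I×Θ×T by ω×σ×B×f×t×h×m):
  M: [ 0  1  1  0  0  1  1]
  I: [ 0  0 -1  0  0  0  0]
  Θ: [ 0  0  0  0  0 -1  0]
  T: [-1 -2 -2 -1  1 -3  0]
Echelon form has 4 nonzero rows (pivots: ω,σ,B,h)
Pivot set = {ω,σ,B,h}, free = {f,t,m}
RREF:
  r0: [   1    0    0    1   -1    0   -2]
  r1: [   0    1    0    0    0    0    1]
  r2: [   0    0    1    0    0    0    0]
  r3: [   0    0    0    0    0    1    0]
Fix exponent of t at 1, f at 0, m at 0; solve each RREF row for its pivot's exponent:
  r0: exp(ω) + (-1)·1 = 0 ⇒ exp(ω) = 1
  r1: exp(σ) + (0)·1 = 0 ⇒ exp(σ) = 0
  r2: exp(B) + (0)·1 = 0 ⇒ exp(B) = 0
  r3: exp(h) + (0)·1 = 0 ⇒ exp(h) = 0
Π_2 = ω · t

["1", "0", "0", "0", "1", "0", "0"]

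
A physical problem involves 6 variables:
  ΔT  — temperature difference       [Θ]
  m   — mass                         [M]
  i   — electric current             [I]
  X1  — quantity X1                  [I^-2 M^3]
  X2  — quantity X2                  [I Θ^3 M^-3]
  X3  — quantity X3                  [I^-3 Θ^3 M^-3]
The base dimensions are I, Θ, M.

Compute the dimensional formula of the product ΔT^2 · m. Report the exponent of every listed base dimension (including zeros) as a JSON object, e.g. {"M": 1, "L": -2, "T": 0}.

{"I": 0, "Θ": 2, "M": 1}

Dimensional matrix (I×Θ×M by ΔT×m×i×X1×X2×X3):
  I: [ 0  0  1 -2  1 -3]
  Θ: [ 1  0  0  0  3  3]
  M: [ 0  1  0  3 -3 -3]
  [I]: (2)·0+(1)·0 = 0
  [Θ]: (2)·1+(1)·0 = 2
  [M]: (2)·0+(1)·1 = 1
⇒ Θ^2 M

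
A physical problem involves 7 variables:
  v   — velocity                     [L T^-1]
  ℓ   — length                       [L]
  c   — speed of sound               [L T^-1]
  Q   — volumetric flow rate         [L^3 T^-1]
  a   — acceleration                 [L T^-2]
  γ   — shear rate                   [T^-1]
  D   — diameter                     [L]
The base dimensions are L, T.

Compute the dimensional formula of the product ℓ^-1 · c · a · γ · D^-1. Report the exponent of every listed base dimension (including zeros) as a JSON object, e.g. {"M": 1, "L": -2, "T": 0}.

{"L": 0, "T": -4}

Write exponents as rows L,T / cols v,ℓ,c,Q,a,γ,D:
  L: [ 1  1  1  3  1  0  1]
  T: [-1  0 -1 -1 -2 -1  0]
  [L]: (-1)·1+(1)·1+(1)·1+(1)·0+(-1)·1 = 0
  [T]: (-1)·0+(1)·-1+(1)·-2+(1)·-1+(-1)·0 = -4
⇒ T^-4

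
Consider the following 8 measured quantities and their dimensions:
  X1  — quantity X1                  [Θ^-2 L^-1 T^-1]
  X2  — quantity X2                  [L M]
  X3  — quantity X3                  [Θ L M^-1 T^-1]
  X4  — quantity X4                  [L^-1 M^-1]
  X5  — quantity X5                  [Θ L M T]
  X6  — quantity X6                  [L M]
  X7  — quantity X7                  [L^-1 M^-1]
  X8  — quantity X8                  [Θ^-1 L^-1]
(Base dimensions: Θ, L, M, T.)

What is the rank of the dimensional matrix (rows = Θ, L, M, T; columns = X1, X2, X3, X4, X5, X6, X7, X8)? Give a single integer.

3

Exponent matrix [Θ,L,M,T] × [X1,X2,X3,X4,X5,X6,X7,X8]:
  Θ: [-2  0  1  0  1  0  0 -1]
  L: [-1  1  1 -1  1  1 -1 -1]
  M: [ 0  1 -1 -1  1  1 -1  0]
  T: [-1  0 -1  0  1  0  0  0]
Echelon form has 3 nonzero rows (pivots: X1,X2,X3)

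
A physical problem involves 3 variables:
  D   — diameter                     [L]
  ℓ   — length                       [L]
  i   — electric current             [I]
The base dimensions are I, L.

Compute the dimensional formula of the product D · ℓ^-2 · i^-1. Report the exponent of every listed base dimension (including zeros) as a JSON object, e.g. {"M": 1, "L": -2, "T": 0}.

Dimensional matrix (I×L by D×ℓ×i):
  I: [ 0  0  1]
  L: [ 1  1  0]
  [I]: (1)·0+(-2)·0+(-1)·1 = -1
  [L]: (1)·1+(-2)·1+(-1)·0 = -1
⇒ I^-1 L^-1

{"I": -1, "L": -1}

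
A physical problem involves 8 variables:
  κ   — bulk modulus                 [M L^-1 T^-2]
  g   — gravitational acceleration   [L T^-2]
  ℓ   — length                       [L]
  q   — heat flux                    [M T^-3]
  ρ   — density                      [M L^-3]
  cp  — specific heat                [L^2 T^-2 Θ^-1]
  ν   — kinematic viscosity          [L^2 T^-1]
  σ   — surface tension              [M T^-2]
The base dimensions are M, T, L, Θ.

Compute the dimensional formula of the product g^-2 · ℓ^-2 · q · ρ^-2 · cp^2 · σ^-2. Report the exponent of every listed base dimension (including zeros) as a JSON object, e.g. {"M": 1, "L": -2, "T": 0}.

Write exponents as rows M,T,L,Θ / cols κ,g,ℓ,q,ρ,cp,ν,σ:
  M: [ 1  0  0  1  1  0  0  1]
  T: [-2 -2  0 -3  0 -2 -1 -2]
  L: [-1  1  1  0 -3  2  2  0]
  Θ: [ 0  0  0  0  0 -1  0  0]
  [M]: (-2)·0+(-2)·0+(1)·1+(-2)·1+(2)·0+(-2)·1 = -3
  [T]: (-2)·-2+(-2)·0+(1)·-3+(-2)·0+(2)·-2+(-2)·-2 = 1
  [L]: (-2)·1+(-2)·1+(1)·0+(-2)·-3+(2)·2+(-2)·0 = 6
  [Θ]: (-2)·0+(-2)·0+(1)·0+(-2)·0+(2)·-1+(-2)·0 = -2
⇒ M^-3 T L^6 Θ^-2

{"M": -3, "T": 1, "L": 6, "Θ": -2}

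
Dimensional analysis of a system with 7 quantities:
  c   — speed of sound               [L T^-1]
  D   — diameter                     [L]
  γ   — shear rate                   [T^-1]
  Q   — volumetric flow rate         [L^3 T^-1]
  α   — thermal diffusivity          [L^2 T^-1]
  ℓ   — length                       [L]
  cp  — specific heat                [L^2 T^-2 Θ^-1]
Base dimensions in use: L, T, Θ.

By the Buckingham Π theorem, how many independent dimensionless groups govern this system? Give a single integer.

Dimensional matrix (L×T×Θ by c×D×γ×Q×α×ℓ×cp):
  L: [ 1  1  0  3  2  1  2]
  T: [-1  0 -1 -1 -1  0 -2]
  Θ: [ 0  0  0  0  0  0 -1]
Echelon form has 3 nonzero rows (pivots: c,D,cp)
Π count = n − r = 7 − 3 = 4

4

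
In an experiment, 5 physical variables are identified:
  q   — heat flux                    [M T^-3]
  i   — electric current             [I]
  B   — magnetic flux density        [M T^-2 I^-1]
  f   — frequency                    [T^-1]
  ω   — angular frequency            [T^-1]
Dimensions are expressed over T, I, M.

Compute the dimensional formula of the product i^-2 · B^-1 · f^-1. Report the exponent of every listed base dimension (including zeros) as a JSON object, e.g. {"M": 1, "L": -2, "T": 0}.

Exponent matrix [T,I,M] × [q,i,B,f,ω]:
  T: [-3  0 -2 -1 -1]
  I: [ 0  1 -1  0  0]
  M: [ 1  0  1  0  0]
  [T]: (-2)·0+(-1)·-2+(-1)·-1 = 3
  [I]: (-2)·1+(-1)·-1+(-1)·0 = -1
  [M]: (-2)·0+(-1)·1+(-1)·0 = -1
⇒ T^3 I^-1 M^-1

{"T": 3, "I": -1, "M": -1}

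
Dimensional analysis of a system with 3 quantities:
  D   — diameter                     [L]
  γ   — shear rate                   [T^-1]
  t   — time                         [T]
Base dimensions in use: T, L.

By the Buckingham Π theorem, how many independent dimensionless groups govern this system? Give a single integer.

1

Dimensional matrix (T×L by D×γ×t):
  T: [ 0 -1  1]
  L: [ 1  0  0]
RREF → pivots at {D,γ} ⇒ r = 2
Π count = n − r = 3 − 2 = 1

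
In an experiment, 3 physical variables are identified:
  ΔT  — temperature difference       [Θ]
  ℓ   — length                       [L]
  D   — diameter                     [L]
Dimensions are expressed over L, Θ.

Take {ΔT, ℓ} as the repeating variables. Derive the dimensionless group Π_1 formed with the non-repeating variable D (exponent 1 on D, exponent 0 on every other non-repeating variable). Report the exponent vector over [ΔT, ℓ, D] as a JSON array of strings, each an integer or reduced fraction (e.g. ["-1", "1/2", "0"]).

["0", "-1", "1"]

Write exponents as rows L,Θ / cols ΔT,ℓ,D:
  L: [ 0  1  1]
  Θ: [ 1  0  0]
Echelon form has 2 nonzero rows (pivots: ΔT,ℓ)
Repeat: ΔT,ℓ; free: D
RREF:
  r0: [   1    0    0]
  r1: [   0    1    1]
Fix exponent of D at 1; solve each RREF row for its pivot's exponent:
  r0: exp(ΔT) + (0)·1 = 0 ⇒ exp(ΔT) = 0
  r1: exp(ℓ) + (1)·1 = 0 ⇒ exp(ℓ) = -1
Π_1 = ℓ^-1 · D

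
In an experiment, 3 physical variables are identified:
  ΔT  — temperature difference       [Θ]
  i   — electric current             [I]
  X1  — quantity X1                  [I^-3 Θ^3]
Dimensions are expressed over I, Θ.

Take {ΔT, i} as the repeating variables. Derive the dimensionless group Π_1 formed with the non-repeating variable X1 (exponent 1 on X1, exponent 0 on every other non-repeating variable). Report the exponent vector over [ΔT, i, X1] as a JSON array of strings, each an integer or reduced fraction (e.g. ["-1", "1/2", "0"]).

["-3", "3", "1"]

Write exponents as rows I,Θ / cols ΔT,i,X1:
  I: [ 0  1 -3]
  Θ: [ 1  0  3]
Row reduction gives pivot columns ΔT,i; rank = 2
Pivot set = {ΔT,i}, free = {X1}
RREF:
  r0: [   1    0    3]
  r1: [   0    1   -3]
Fix exponent of X1 at 1; solve each RREF row for its pivot's exponent:
  r0: exp(ΔT) + (3)·1 = 0 ⇒ exp(ΔT) = -3
  r1: exp(i) + (-3)·1 = 0 ⇒ exp(i) = 3
Π_1 = ΔT^-3 · i^3 · X1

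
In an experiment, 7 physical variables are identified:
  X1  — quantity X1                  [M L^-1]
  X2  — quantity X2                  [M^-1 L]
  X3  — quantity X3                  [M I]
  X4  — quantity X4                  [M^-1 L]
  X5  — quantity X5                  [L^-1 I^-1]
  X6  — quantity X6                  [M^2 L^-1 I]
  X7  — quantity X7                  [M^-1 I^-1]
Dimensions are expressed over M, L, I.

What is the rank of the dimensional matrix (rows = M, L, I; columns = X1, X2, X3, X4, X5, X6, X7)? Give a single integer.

2

Write exponents as rows M,L,I / cols X1,X2,X3,X4,X5,X6,X7:
  M: [ 1 -1  1 -1  0  2 -1]
  L: [-1  1  0  1 -1 -1  0]
  I: [ 0  0  1  0 -1  1 -1]
RREF → pivots at {X1,X3} ⇒ r = 2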